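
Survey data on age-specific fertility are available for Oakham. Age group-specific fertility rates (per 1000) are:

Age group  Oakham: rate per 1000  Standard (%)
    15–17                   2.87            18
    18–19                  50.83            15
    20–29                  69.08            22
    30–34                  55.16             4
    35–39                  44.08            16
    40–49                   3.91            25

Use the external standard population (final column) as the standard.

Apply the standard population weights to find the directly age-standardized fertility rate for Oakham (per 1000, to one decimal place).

33.6

Standard weights: 0.18, 0.15, 0.22, 0.04, 0.16, 0.25.
Standardized rate: 0.1800×2.87 + 0.1500×50.83 + 0.2200×69.08 + 0.0400×55.16 + 0.1600×44.08 + 0.2500×3.91 = 33.5754 per 1000.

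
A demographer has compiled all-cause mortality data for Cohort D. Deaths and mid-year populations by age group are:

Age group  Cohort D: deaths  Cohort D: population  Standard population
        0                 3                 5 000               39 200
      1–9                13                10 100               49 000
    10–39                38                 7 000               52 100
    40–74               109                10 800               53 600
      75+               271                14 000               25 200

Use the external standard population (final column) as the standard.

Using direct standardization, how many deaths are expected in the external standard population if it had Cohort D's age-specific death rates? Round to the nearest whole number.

Age-specific rates per 100 000 for Cohort D: 60.00, 128.71, 542.86, 1009.26, 1935.71.
Expected deaths = Σ (standard pop × age-specific rate ÷ 100 000)
= 39 200×60.00/100 000 + 49 000×128.71/100 000 + 52 100×542.86/100 000 + 53 600×1009.26/100 000 + 25 200×1935.71/100 000
= 23.52 + 63.07 + 282.83 + 540.96 + 487.80 = 1398.18.

1398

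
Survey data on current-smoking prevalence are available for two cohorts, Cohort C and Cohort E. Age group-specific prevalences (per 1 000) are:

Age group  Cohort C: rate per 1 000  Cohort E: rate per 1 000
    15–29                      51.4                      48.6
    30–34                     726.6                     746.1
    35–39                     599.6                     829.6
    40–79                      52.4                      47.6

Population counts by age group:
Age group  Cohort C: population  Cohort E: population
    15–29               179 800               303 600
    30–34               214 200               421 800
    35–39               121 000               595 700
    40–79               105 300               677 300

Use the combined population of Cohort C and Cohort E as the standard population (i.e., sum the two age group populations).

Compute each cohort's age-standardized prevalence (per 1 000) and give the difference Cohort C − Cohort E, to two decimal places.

-65.73

Combined standard total = 2 618 700; weights = 0.1846, 0.2429, 0.2737, 0.2989.
Cohort C: 0.1846×51.4 + 0.2429×726.6 + 0.2737×599.6 + 0.2989×52.4 = 365.7181 per 1 000.
Cohort E: 0.1846×48.6 + 0.2429×746.1 + 0.2737×829.6 + 0.2989×47.6 = 431.4503 per 1 000.
Difference = 365.7181 − 431.4503 = -65.7322.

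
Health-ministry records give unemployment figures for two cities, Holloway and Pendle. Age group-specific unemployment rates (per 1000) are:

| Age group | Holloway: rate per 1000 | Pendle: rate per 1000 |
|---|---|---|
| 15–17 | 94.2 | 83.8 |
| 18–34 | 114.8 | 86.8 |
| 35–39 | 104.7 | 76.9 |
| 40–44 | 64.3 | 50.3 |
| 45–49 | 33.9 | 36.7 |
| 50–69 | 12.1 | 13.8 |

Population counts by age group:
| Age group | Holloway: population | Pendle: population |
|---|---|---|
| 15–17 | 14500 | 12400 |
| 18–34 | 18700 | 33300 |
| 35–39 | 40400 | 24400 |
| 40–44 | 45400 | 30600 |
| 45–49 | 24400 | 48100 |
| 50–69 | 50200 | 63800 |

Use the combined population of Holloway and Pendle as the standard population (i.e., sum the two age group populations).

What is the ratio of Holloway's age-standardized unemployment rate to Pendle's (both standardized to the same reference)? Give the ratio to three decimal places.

1.212

Combined standard total = 406200; weights = 0.0662, 0.1280, 0.1595, 0.1871, 0.1785, 0.2806.
Holloway: 0.0662×94.2 + 0.1280×114.8 + 0.1595×104.7 + 0.1871×64.3 + 0.1785×33.9 + 0.2806×12.1 = 59.1140 per 1000.
Pendle: 0.0662×83.8 + 0.1280×86.8 + 0.1595×76.9 + 0.1871×50.3 + 0.1785×36.7 + 0.2806×13.8 = 48.7634 per 1000.
Ratio = 59.1140 ÷ 48.7634 = 1.21226.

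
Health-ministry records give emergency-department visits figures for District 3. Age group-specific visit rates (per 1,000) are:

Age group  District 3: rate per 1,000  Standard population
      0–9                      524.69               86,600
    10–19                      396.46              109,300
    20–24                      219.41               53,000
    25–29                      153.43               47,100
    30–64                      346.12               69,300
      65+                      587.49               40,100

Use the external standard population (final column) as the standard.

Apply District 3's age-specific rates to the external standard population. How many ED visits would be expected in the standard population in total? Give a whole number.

155171

Expected ED visits = Σ (standard pop × age-specific rate ÷ 1,000)
= 86,600×524.69/1,000 + 109,300×396.46/1,000 + 53,000×219.41/1,000 + 47,100×153.43/1,000 + 69,300×346.12/1,000 + 40,100×587.49/1,000
= 45438.15 + 43333.08 + 11628.73 + 7226.55 + 23986.12 + 23558.35 = 155170.98.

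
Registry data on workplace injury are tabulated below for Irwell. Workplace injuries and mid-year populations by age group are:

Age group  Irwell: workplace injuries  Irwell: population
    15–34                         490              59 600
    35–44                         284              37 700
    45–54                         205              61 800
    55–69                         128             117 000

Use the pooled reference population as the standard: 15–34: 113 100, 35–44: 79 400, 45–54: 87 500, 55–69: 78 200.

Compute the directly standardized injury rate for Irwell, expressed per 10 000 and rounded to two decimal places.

53.15

Age-specific rates per 10 000 for Irwell: 82.21, 75.33, 33.17, 10.94.
Standard total = 358 200; weights = 0.3157, 0.2217, 0.2443, 0.2183.
Standardized rate: 0.3157×82.21 + 0.2217×75.33 + 0.2443×33.17 + 0.2183×10.94 = 53.1486 per 10 000.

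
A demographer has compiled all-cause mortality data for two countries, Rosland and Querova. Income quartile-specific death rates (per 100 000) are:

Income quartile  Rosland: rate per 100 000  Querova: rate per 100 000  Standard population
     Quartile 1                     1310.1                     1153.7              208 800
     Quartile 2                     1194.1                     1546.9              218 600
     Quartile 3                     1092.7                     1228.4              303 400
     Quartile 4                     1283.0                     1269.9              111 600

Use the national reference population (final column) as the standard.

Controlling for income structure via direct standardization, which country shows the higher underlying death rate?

Standard total = 842 400; weights = 0.2479, 0.2595, 0.3602, 0.1325.
Rosland: 0.2479×1310.1 + 0.2595×1194.1 + 0.3602×1092.7 + 0.1325×1283.0 = 1198.1091 per 100 000.
Querova: 0.2479×1153.7 + 0.2595×1546.9 + 0.3602×1228.4 + 0.1325×1269.9 = 1298.0322 per 100 000.

Querova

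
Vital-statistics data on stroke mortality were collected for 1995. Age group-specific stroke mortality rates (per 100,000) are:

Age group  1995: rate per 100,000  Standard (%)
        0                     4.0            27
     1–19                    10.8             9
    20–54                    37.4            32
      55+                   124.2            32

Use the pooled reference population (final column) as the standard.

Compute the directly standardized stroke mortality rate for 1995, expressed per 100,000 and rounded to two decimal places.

53.76

Standard weights: 0.27, 0.09, 0.32, 0.32.
Standardized rate: 0.2700×4.0 + 0.0900×10.8 + 0.3200×37.4 + 0.3200×124.2 = 53.7640 per 100,000.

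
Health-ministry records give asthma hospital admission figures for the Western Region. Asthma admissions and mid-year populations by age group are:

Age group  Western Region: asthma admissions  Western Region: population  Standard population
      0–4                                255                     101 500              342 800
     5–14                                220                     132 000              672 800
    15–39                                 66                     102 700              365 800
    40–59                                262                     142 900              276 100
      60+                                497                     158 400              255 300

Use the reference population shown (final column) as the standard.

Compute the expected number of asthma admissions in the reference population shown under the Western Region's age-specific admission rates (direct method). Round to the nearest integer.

3525

Age-specific rates per 10 000 for the Western Region: 25.12, 16.67, 6.43, 18.33, 31.38.
Expected asthma admissions = Σ (standard pop × age-specific rate ÷ 10 000)
= 342 800×25.12/10 000 + 672 800×16.67/10 000 + 365 800×6.43/10 000 + 276 100×18.33/10 000 + 255 300×31.38/10 000
= 861.22 + 1121.33 + 235.08 + 506.22 + 801.04 = 3524.89.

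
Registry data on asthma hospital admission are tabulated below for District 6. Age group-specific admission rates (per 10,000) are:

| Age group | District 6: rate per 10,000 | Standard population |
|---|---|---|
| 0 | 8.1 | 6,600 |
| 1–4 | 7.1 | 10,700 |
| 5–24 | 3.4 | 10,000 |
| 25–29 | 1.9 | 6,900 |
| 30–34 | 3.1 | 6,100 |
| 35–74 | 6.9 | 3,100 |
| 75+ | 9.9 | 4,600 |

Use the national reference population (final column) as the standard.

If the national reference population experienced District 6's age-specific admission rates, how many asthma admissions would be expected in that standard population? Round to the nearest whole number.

26

Expected asthma admissions = Σ (standard pop × age-specific rate ÷ 10,000)
= 6,600×8.1/10,000 + 10,700×7.1/10,000 + 10,000×3.4/10,000 + 6,900×1.9/10,000 + 6,100×3.1/10,000 + 3,100×6.9/10,000 + 4,600×9.9/10,000
= 5.35 + 7.60 + 3.40 + 1.31 + 1.89 + 2.14 + 4.55 = 26.24.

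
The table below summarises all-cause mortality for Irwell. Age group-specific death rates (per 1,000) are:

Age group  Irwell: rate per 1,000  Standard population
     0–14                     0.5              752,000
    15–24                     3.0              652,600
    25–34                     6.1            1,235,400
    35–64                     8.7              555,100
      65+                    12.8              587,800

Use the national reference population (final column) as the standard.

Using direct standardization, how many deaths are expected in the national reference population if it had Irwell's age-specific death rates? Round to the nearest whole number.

Expected deaths = Σ (standard pop × age-specific rate ÷ 1,000)
= 752,000×0.5/1,000 + 652,600×3.0/1,000 + 1,235,400×6.1/1,000 + 555,100×8.7/1,000 + 587,800×12.8/1,000
= 376.00 + 1957.80 + 7535.94 + 4829.37 + 7523.84 = 22222.95.

22223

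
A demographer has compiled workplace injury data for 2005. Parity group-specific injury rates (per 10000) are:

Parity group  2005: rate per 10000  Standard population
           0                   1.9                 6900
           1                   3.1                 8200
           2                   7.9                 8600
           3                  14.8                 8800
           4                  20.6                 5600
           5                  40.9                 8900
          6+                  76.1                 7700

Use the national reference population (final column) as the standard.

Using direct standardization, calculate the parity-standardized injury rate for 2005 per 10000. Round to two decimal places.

Standard total = 54700; weights = 0.1261, 0.1499, 0.1572, 0.1609, 0.1024, 0.1627, 0.1408.
Standardized rate: 0.1261×1.9 + 0.1499×3.1 + 0.1572×7.9 + 0.1609×14.8 + 0.1024×20.6 + 0.1627×40.9 + 0.1408×76.1 = 23.8035 per 10000.

23.80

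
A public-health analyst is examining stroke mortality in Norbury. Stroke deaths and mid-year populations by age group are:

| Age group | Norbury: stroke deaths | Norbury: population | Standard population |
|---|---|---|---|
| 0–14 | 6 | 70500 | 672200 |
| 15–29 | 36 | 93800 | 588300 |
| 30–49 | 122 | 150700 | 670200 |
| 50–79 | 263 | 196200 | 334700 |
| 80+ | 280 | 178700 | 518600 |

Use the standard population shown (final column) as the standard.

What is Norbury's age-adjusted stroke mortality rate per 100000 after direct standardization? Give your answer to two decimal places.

74.96

Age-specific rates per 100000 for Norbury: 8.51, 38.38, 80.96, 134.05, 156.69.
Standard total = 2784000; weights = 0.2415, 0.2113, 0.2407, 0.1202, 0.1863.
Standardized rate: 0.2415×8.51 + 0.2113×38.38 + 0.2407×80.96 + 0.1202×134.05 + 0.1863×156.69 = 74.9567 per 100000.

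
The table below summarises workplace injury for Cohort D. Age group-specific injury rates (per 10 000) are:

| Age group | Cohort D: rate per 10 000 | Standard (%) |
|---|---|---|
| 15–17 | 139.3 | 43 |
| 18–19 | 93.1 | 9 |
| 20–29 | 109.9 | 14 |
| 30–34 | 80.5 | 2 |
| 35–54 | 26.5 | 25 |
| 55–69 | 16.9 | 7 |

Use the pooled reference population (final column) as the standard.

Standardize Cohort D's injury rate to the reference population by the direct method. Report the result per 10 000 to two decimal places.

Standard weights: 0.43, 0.09, 0.14, 0.02, 0.25, 0.07.
Standardized rate: 0.4300×139.3 + 0.0900×93.1 + 0.1400×109.9 + 0.0200×80.5 + 0.2500×26.5 + 0.0700×16.9 = 93.0820 per 10 000.

93.08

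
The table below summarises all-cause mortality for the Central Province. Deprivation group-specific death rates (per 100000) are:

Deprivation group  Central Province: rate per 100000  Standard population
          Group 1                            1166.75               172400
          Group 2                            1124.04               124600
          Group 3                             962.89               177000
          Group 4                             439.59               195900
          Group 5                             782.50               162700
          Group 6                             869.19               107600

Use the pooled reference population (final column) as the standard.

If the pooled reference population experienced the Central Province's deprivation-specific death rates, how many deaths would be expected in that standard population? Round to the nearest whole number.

Expected deaths = Σ (standard pop × deprivation-specific rate ÷ 100000)
= 172400×1166.75/100000 + 124600×1124.04/100000 + 177000×962.89/100000 + 195900×439.59/100000 + 162700×782.50/100000 + 107600×869.19/100000
= 2011.48 + 1400.55 + 1704.32 + 861.16 + 1273.13 + 935.25 = 8185.88.

8186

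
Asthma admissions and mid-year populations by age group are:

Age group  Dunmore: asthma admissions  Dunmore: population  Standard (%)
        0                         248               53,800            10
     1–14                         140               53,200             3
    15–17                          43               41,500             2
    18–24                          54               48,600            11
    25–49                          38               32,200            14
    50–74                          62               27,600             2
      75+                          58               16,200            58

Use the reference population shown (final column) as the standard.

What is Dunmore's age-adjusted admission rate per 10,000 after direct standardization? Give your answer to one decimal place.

29.7

Age-specific rates per 10,000 for Dunmore: 46.10, 26.32, 10.36, 11.11, 11.80, 22.46, 35.80.
Standard weights: 0.10, 0.03, 0.02, 0.11, 0.14, 0.02, 0.58.
Standardized rate: 0.1000×46.10 + 0.0300×26.32 + 0.0200×10.36 + 0.1100×11.11 + 0.1400×11.80 + 0.0200×22.46 + 0.5800×35.80 = 29.6955 per 10,000.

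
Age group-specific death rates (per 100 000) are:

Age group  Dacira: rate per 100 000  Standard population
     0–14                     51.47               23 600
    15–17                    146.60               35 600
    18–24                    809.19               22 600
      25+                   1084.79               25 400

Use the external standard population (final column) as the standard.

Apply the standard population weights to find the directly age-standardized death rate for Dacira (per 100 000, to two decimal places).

487.64

Standard total = 107 200; weights = 0.2201, 0.3321, 0.2108, 0.2369.
Standardized rate: 0.2201×51.47 + 0.3321×146.60 + 0.2108×809.19 + 0.2369×1084.79 = 487.6400 per 100 000.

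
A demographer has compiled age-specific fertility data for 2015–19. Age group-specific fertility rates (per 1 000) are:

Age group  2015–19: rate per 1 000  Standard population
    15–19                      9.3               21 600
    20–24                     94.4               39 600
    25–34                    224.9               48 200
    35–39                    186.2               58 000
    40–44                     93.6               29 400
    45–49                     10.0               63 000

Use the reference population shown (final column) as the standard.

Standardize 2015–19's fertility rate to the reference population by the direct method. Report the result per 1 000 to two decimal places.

111.47

Standard total = 259 800; weights = 0.0831, 0.1524, 0.1855, 0.2232, 0.1132, 0.2425.
Standardized rate: 0.0831×9.3 + 0.1524×94.4 + 0.1855×224.9 + 0.2232×186.2 + 0.1132×93.6 + 0.2425×10.0 = 111.4732 per 1 000.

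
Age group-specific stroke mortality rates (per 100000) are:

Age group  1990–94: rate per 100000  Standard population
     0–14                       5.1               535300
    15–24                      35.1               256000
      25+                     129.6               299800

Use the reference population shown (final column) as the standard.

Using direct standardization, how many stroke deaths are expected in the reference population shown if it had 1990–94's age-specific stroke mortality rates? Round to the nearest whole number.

Expected stroke deaths = Σ (standard pop × age-specific rate ÷ 100000)
= 535300×5.1/100000 + 256000×35.1/100000 + 299800×129.6/100000
= 27.30 + 89.86 + 388.54 = 505.70.

506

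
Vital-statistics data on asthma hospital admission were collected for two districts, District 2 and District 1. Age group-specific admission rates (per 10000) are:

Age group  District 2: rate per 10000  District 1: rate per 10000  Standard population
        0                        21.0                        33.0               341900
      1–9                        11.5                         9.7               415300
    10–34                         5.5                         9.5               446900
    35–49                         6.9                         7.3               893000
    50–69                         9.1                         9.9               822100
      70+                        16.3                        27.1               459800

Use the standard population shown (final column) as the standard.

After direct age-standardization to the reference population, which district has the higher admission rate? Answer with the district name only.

Standard total = 3379000; weights = 0.1012, 0.1229, 0.1323, 0.2643, 0.2433, 0.1361.
District 2: 0.1012×21.0 + 0.1229×11.5 + 0.1323×5.5 + 0.2643×6.9 + 0.2433×9.1 + 0.1361×16.3 = 10.5213 per 10000.
District 1: 0.1012×33.0 + 0.1229×9.7 + 0.1323×9.5 + 0.2643×7.3 + 0.2433×9.9 + 0.1361×27.1 = 13.8132 per 10000.

District 1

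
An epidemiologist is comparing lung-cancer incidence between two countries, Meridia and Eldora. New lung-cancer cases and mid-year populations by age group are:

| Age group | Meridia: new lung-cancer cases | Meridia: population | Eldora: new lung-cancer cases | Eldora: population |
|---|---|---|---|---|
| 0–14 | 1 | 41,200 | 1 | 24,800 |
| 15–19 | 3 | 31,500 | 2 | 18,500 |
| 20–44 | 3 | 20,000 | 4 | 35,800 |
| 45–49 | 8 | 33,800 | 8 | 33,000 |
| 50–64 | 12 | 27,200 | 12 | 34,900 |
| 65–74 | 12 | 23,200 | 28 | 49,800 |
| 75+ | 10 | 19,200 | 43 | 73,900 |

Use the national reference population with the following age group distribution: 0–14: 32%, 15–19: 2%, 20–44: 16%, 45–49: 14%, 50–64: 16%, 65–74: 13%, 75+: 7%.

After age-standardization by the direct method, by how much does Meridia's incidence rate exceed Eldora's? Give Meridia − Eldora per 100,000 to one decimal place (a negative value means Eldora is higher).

Age-specific rates per 100,000 for Meridia: 2.43, 9.52, 15.00, 23.67, 44.12, 51.72, 52.08.
For Eldora: 4.03, 10.81, 11.17, 24.24, 34.38, 56.22, 58.19.
Standard weights: 0.32, 0.02, 0.16, 0.14, 0.16, 0.13, 0.07.
Meridia: 0.3200×2.43 + 0.0200×9.52 + 0.1600×15.00 + 0.1400×23.67 + 0.1600×44.12 + 0.1300×51.72 + 0.0700×52.08 = 24.1096 per 100,000.
Eldora: 0.3200×4.03 + 0.0200×10.81 + 0.1600×11.17 + 0.1400×24.24 + 0.1600×34.38 + 0.1300×56.22 + 0.0700×58.19 = 23.5719 per 100,000.
Difference = 24.1096 − 23.5719 = 0.5377.

0.5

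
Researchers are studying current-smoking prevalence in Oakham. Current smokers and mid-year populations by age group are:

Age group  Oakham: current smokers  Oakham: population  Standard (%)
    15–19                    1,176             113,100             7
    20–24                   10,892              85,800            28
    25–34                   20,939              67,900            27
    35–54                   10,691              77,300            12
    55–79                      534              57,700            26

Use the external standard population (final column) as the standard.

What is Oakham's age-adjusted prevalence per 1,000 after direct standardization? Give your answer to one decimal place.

138.5

Age-specific rates per 1,000 for Oakham: 10.398, 126.946, 308.380, 138.305, 9.255.
Standard weights: 0.07, 0.28, 0.27, 0.12, 0.26.
Standardized rate: 0.0700×10.398 + 0.2800×126.946 + 0.2700×308.380 + 0.1200×138.305 + 0.2600×9.255 = 138.5383 per 1,000.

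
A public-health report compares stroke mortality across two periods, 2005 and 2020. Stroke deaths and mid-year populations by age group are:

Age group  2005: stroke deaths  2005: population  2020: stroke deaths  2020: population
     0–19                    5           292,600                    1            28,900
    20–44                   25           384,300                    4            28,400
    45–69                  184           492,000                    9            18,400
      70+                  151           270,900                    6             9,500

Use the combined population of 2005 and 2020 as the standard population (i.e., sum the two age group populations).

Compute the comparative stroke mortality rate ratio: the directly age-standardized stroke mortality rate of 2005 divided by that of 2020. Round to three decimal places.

Age-specific rates per 100,000 for 2005: 1.71, 6.51, 37.40, 55.74.
For 2020: 3.46, 14.08, 48.91, 63.16.
Combined standard total = 1,525,000; weights = 0.2108, 0.2706, 0.3347, 0.1839.
2005: 0.2108×1.71 + 0.2706×6.51 + 0.3347×37.40 + 0.1839×55.74 = 24.8864 per 100,000.
2020: 0.2108×3.46 + 0.2706×14.08 + 0.3347×48.91 + 0.1839×63.16 = 32.5245 per 100,000.
Ratio = 24.8864 ÷ 32.5245 = 0.76516.

0.765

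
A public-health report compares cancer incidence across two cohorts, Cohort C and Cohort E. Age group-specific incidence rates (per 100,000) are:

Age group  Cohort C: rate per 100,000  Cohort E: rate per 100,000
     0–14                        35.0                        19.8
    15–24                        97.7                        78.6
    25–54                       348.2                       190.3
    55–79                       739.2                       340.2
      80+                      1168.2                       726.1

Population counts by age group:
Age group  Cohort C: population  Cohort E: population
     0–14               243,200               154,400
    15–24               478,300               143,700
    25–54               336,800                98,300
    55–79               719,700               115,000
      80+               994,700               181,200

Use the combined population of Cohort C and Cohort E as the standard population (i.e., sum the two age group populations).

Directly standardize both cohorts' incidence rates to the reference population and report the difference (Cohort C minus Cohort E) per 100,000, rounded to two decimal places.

Combined standard total = 3,465,300; weights = 0.1147, 0.1795, 0.1256, 0.2409, 0.3393.
Cohort C: 0.1147×35.0 + 0.1795×97.7 + 0.1256×348.2 + 0.2409×739.2 + 0.3393×1168.2 = 639.7379 per 100,000.
Cohort E: 0.1147×19.8 + 0.1795×78.6 + 0.1256×190.3 + 0.2409×340.2 + 0.3393×726.1 = 368.6108 per 100,000.
Difference = 639.7379 − 368.6108 = 271.1271.

271.13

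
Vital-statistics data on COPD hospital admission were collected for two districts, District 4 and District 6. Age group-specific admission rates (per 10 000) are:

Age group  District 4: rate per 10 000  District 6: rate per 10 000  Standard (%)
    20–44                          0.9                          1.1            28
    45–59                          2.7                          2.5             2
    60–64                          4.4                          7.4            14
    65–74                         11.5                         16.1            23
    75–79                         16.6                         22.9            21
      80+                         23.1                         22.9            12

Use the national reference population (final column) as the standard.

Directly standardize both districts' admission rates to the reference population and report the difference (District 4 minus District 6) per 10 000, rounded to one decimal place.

-2.8

Standard weights: 0.28, 0.02, 0.14, 0.23, 0.21, 0.12.
District 4: 0.2800×0.9 + 0.0200×2.7 + 0.1400×4.4 + 0.2300×11.5 + 0.2100×16.6 + 0.1200×23.1 = 9.8250 per 10 000.
District 6: 0.2800×1.1 + 0.0200×2.5 + 0.1400×7.4 + 0.2300×16.1 + 0.2100×22.9 + 0.1200×22.9 = 12.6540 per 10 000.
Difference = 9.8250 − 12.6540 = -2.8290.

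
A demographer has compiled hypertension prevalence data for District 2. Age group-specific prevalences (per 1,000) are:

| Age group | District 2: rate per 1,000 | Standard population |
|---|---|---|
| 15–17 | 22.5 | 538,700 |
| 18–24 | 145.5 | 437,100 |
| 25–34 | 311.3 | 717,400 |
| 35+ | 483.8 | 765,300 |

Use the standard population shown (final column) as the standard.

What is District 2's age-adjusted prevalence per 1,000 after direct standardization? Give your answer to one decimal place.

272.2

Standard total = 2,458,500; weights = 0.2191, 0.1778, 0.2918, 0.3113.
Standardized rate: 0.2191×22.5 + 0.1778×145.5 + 0.2918×311.3 + 0.3113×483.8 = 272.2382 per 1,000.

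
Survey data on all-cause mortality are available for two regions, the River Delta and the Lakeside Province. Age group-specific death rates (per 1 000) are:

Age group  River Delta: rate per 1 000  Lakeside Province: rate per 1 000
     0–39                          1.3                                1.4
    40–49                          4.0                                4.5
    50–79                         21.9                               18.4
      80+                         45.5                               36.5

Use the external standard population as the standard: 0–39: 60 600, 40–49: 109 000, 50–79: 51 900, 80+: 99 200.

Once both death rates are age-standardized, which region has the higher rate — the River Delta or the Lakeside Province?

Standard total = 320 700; weights = 0.1890, 0.3399, 0.1618, 0.3093.
The River Delta: 0.1890×1.3 + 0.3399×4.0 + 0.1618×21.9 + 0.3093×45.5 = 19.2235 per 1 000.
The Lakeside Province: 0.1890×1.4 + 0.3399×4.5 + 0.1618×18.4 + 0.3093×36.5 = 16.0621 per 1 000.

River Delta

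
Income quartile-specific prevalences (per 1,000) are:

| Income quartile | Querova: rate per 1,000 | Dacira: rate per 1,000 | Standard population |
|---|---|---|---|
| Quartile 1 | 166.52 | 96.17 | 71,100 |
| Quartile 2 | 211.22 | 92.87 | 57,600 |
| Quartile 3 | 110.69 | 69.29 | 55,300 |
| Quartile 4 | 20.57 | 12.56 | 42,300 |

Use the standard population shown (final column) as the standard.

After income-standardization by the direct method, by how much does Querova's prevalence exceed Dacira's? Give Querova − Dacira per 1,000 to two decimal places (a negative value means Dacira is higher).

63.84

Standard total = 226,300; weights = 0.3142, 0.2545, 0.2444, 0.1869.
Querova: 0.3142×166.52 + 0.2545×211.22 + 0.2444×110.69 + 0.1869×20.57 = 136.9735 per 1,000.
Dacira: 0.3142×96.17 + 0.2545×92.87 + 0.2444×69.29 + 0.1869×12.56 = 73.1331 per 1,000.
Difference = 136.9735 − 73.1331 = 63.8404.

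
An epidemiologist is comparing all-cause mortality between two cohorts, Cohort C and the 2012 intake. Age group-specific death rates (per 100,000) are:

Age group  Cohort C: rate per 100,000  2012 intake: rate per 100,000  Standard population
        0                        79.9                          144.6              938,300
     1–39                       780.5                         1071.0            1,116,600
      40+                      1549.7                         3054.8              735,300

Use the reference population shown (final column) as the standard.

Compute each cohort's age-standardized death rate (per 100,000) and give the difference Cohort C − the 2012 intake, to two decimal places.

-534.65

Standard total = 2,790,200; weights = 0.3363, 0.4002, 0.2635.
Cohort C: 0.3363×79.9 + 0.4002×780.5 + 0.2635×1549.7 = 747.6062 per 100,000.
The 2012 intake: 0.3363×144.6 + 0.4002×1071.0 + 0.2635×3054.8 = 1282.2562 per 100,000.
Difference = 747.6062 − 1282.2562 = -534.6500.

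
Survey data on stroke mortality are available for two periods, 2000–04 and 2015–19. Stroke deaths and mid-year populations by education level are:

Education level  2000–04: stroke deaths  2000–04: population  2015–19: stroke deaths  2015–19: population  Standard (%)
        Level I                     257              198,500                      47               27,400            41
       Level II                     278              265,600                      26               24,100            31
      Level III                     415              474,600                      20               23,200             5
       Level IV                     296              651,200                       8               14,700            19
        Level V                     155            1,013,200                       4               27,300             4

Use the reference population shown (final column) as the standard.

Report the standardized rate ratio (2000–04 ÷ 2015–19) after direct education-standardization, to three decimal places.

Education-specific rates per 100,000 for 2000–04: 129.47, 104.67, 87.44, 45.45, 15.30.
For 2015–19: 171.53, 107.88, 86.21, 54.42, 14.65.
Standard weights: 0.41, 0.31, 0.05, 0.19, 0.04.
2000–04: 0.4100×129.47 + 0.3100×104.67 + 0.0500×87.44 + 0.1900×45.45 + 0.0400×15.30 = 99.1508 per 100,000.
2015–19: 0.4100×171.53 + 0.3100×107.88 + 0.0500×86.21 + 0.1900×54.42 + 0.0400×14.65 = 119.0090 per 100,000.
Ratio = 99.1508 ÷ 119.0090 = 0.83314.

0.833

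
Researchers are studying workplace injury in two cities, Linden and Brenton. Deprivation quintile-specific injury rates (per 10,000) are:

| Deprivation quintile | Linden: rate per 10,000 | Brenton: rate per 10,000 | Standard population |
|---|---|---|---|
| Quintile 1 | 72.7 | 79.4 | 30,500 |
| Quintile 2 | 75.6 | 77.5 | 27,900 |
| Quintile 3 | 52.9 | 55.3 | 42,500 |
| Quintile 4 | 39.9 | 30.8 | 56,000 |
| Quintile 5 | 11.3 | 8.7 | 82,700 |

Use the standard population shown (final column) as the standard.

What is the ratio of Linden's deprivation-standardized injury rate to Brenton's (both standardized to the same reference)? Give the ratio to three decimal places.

Standard total = 239,600; weights = 0.1273, 0.1164, 0.1774, 0.2337, 0.3452.
Linden: 0.1273×72.7 + 0.1164×75.6 + 0.1774×52.9 + 0.2337×39.9 + 0.3452×11.3 = 40.6667 per 10,000.
Brenton: 0.1273×79.4 + 0.1164×77.5 + 0.1774×55.3 + 0.2337×30.8 + 0.3452×8.7 = 39.1423 per 10,000.
Ratio = 40.6667 ÷ 39.1423 = 1.03895.

1.039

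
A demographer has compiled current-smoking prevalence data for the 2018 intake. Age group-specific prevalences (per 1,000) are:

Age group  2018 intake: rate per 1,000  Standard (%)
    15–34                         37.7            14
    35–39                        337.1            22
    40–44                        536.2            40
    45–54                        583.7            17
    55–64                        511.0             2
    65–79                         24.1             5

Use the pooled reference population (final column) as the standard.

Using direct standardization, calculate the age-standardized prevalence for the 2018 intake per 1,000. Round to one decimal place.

Standard weights: 0.14, 0.22, 0.40, 0.17, 0.02, 0.05.
Standardized rate: 0.1400×37.7 + 0.2200×337.1 + 0.4000×536.2 + 0.1700×583.7 + 0.0200×511.0 + 0.0500×24.1 = 404.5740 per 1,000.

404.6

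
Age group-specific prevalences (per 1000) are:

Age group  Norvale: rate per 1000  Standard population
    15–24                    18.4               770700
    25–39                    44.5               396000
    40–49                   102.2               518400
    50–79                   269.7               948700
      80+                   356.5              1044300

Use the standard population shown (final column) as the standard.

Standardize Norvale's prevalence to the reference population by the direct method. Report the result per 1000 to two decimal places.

Standard total = 3678100; weights = 0.2095, 0.1077, 0.1409, 0.2579, 0.2839.
Standardized rate: 0.2095×18.4 + 0.1077×44.5 + 0.1409×102.2 + 0.2579×269.7 + 0.2839×356.5 = 193.8340 per 1000.

193.83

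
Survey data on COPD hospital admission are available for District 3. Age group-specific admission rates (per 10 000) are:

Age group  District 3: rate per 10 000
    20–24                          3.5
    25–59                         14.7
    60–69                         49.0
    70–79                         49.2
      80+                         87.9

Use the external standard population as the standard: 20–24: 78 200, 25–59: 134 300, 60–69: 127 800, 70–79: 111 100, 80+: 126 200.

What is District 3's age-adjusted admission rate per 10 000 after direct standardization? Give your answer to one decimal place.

43.4

Standard total = 577 600; weights = 0.1354, 0.2325, 0.2213, 0.1923, 0.2185.
Standardized rate: 0.1354×3.5 + 0.2325×14.7 + 0.2213×49.0 + 0.1923×49.2 + 0.2185×87.9 = 43.4024 per 10 000.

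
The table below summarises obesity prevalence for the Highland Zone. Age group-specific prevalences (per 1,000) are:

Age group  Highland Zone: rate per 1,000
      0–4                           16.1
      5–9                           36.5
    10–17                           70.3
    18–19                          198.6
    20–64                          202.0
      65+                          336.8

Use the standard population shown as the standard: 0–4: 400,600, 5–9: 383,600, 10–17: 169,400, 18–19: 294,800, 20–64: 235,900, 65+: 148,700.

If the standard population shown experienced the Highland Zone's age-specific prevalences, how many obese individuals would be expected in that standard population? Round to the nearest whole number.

Expected obese individuals = Σ (standard pop × age-specific rate ÷ 1,000)
= 400,600×16.1/1,000 + 383,600×36.5/1,000 + 169,400×70.3/1,000 + 294,800×198.6/1,000 + 235,900×202.0/1,000 + 148,700×336.8/1,000
= 6449.66 + 14001.40 + 11908.82 + 58547.28 + 47651.80 + 50082.16 = 188641.12.

188641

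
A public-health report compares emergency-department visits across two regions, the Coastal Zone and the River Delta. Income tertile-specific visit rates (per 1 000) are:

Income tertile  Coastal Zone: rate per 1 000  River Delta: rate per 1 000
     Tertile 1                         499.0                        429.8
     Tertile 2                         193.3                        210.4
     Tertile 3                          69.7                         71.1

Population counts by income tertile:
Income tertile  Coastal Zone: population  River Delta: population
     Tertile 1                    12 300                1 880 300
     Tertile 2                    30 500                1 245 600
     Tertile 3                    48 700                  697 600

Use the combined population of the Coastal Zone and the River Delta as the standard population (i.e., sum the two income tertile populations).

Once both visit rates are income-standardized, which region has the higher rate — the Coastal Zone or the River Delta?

Combined standard total = 3 915 000; weights = 0.4834, 0.3260, 0.1906.
The Coastal Zone: 0.4834×499.0 + 0.3260×193.3 + 0.1906×69.7 = 317.5210 per 1 000.
The River Delta: 0.4834×429.8 + 0.3260×210.4 + 0.1906×71.1 = 289.9088 per 1 000.
The crude rates (168.61 vs 292.88) would put the River Delta higher, but that reflects its income composition; once standardized to a common income structure, the Coastal Zone has the higher underlying rate.

Coastal Zone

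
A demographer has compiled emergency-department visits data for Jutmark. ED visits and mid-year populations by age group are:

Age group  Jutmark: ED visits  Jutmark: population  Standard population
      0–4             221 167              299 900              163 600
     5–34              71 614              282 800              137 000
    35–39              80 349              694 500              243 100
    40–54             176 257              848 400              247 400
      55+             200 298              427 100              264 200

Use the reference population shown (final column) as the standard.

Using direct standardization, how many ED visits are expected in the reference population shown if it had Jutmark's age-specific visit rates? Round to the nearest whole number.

358768

Age-specific rates per 1 000 for Jutmark: 737.469, 253.232, 115.693, 207.752, 468.972.
Expected ED visits = Σ (standard pop × age-specific rate ÷ 1 000)
= 163 600×737.469/1 000 + 137 000×253.232/1 000 + 243 100×115.693/1 000 + 247 400×207.752/1 000 + 264 200×468.972/1 000
= 120649.95 + 34692.78 + 28125.04 + 51397.90 + 123902.44 = 358768.12.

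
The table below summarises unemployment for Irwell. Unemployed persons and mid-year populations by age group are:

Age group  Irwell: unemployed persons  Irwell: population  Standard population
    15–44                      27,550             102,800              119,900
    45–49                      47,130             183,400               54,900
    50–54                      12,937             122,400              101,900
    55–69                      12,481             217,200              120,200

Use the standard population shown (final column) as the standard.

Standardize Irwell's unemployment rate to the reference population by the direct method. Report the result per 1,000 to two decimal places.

Age-specific rates per 1,000 for Irwell: 267.996, 256.979, 105.694, 57.463.
Standard total = 396,900; weights = 0.3021, 0.1383, 0.2567, 0.3028.
Standardized rate: 0.3021×267.996 + 0.1383×256.979 + 0.2567×105.694 + 0.3028×57.463 = 161.0437 per 1,000.

161.04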